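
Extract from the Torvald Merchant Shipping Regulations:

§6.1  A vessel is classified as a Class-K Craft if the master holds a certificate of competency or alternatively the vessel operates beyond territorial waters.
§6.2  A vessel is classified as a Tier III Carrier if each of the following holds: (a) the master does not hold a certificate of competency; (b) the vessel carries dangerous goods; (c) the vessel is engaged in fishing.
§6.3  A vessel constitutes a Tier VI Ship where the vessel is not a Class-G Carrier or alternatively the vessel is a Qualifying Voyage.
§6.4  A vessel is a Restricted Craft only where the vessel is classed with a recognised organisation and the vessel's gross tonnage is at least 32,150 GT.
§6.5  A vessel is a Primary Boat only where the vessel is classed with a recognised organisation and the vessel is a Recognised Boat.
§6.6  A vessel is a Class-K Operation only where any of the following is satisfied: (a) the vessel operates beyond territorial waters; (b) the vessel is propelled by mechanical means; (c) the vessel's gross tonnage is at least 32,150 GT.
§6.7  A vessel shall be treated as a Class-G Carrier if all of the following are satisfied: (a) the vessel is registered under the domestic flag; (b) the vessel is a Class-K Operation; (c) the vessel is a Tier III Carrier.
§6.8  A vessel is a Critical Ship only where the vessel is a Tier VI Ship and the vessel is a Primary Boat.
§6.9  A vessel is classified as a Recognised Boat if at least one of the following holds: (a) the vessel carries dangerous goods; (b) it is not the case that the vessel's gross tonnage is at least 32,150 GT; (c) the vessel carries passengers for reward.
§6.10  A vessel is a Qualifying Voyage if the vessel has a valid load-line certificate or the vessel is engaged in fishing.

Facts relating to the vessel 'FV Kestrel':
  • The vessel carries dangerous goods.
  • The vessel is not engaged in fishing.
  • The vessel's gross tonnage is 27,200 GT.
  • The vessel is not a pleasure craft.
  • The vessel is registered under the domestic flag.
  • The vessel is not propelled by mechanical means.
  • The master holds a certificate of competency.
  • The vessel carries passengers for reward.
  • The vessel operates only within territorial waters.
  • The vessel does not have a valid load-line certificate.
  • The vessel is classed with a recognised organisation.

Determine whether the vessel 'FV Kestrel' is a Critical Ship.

§6.6 — Class-K Operation: [the vessel operates beyond territorial waters? no] OR [the vessel is propelled by mechanical means? no] OR [vessel's gross tonnage: 27,200 GT ≥ 32,150 GT? no] → not satisfied.
§6.2 — Tier III Carrier: [the master does not hold a certificate of competency? no] AND [the vessel carries dangerous goods? yes] AND [the vessel is engaged in fishing? no] → not satisfied.
§6.7 — Class-G Carrier: [the vessel is registered under the domestic flag? yes] AND [Class-K Operation (§6.6)? no] AND [Tier III Carrier (§6.2)? no] → not satisfied.
§6.10 — Qualifying Voyage: [the vessel has a valid load-line certificate? no] OR [the vessel is engaged in fishing? no] → not satisfied.
§6.3 — Tier VI Ship: [not a Class-G Carrier (§6.7)? yes] OR [Qualifying Voyage (§6.10)? no] → satisfied.
§6.9 — Recognised Boat: [the vessel carries dangerous goods? yes] OR [vessel's gross tonnage: 27,200 GT ≥ 32,150 GT? no, so negated condition yes] OR [the vessel carries passengers for reward? yes] → satisfied.
§6.5 — Primary Boat: [the vessel is classed with a recognised organisation? yes] AND [Recognised Boat (§6.9)? yes] → satisfied.
§6.8 — Critical Ship: [Tier VI Ship (§6.3)? yes] AND [Primary Boat (§6.5)? yes] → satisfied.

Yes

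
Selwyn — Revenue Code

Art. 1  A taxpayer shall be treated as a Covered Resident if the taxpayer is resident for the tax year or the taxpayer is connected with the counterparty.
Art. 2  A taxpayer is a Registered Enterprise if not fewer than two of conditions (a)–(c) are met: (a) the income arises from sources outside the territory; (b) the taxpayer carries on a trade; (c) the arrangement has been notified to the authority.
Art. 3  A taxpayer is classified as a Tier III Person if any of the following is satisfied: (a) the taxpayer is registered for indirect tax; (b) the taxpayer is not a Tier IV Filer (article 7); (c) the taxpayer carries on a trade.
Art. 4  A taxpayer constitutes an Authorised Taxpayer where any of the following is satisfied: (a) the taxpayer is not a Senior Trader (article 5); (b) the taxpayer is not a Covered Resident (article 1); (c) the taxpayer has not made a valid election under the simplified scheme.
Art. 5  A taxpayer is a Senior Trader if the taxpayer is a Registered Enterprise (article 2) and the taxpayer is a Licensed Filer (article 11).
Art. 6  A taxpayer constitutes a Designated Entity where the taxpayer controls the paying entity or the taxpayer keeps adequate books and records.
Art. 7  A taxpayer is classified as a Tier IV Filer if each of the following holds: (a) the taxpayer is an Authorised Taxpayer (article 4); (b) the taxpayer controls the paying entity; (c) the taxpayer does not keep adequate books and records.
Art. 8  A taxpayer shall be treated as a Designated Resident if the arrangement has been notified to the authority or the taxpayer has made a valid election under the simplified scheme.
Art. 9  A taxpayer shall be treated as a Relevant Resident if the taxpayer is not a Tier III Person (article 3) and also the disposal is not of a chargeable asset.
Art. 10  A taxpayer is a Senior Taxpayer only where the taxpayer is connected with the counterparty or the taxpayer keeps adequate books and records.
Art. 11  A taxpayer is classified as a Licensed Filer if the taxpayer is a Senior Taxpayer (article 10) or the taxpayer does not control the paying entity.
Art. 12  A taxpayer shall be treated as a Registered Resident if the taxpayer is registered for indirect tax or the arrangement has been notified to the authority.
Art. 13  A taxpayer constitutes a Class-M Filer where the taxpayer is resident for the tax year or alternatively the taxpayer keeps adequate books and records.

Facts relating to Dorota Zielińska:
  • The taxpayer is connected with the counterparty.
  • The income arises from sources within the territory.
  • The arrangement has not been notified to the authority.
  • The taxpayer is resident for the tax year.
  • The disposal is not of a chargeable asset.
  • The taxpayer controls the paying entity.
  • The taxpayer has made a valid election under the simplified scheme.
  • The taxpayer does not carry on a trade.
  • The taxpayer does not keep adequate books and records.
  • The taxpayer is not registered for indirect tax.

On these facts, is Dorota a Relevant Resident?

Under article 2: the income arises from sources outside the territory? no; the taxpayer carries on a trade? no; the arrangement has been notified to the authority? no — 0 of 3 hold (need ≥2) → not satisfied.
Under article 10: the taxpayer is connected with the counterparty? yes; or the taxpayer keeps adequate books and records? no. So the taxpayer is a Senior Taxpayer.
Under article 11: Senior Taxpayer (article 10)? yes; or the taxpayer does not control the paying entity? no. So the taxpayer is a Licensed Filer.
Under article 5: Registered Enterprise (article 2)? no; and Licensed Filer (article 11)? yes. So the taxpayer is not a Senior Trader.
Under article 1: the taxpayer is resident for the tax year? yes; or the taxpayer is connected with the counterparty? yes. So the taxpayer is a Covered Resident.
Under article 4: not a Senior Trader (article 5)? yes; or not a Covered Resident (article 1)? no; or the taxpayer has not made a valid election under the simplified scheme? no. So the taxpayer is an Authorised Taxpayer.
Under article 7: Authorised Taxpayer (article 4)? yes; and the taxpayer controls the paying entity? yes; and the taxpayer does not keep adequate books and records? yes. So the taxpayer is a Tier IV Filer.
Under article 3: the taxpayer is registered for indirect tax? no; or not a Tier IV Filer (article 7)? no; or the taxpayer carries on a trade? no. So the taxpayer is not a Tier III Person.
Under article 9: not a Tier III Person (article 3)? yes; and the disposal is not of a chargeable asset? yes. So the taxpayer is a Relevant Resident.

Yes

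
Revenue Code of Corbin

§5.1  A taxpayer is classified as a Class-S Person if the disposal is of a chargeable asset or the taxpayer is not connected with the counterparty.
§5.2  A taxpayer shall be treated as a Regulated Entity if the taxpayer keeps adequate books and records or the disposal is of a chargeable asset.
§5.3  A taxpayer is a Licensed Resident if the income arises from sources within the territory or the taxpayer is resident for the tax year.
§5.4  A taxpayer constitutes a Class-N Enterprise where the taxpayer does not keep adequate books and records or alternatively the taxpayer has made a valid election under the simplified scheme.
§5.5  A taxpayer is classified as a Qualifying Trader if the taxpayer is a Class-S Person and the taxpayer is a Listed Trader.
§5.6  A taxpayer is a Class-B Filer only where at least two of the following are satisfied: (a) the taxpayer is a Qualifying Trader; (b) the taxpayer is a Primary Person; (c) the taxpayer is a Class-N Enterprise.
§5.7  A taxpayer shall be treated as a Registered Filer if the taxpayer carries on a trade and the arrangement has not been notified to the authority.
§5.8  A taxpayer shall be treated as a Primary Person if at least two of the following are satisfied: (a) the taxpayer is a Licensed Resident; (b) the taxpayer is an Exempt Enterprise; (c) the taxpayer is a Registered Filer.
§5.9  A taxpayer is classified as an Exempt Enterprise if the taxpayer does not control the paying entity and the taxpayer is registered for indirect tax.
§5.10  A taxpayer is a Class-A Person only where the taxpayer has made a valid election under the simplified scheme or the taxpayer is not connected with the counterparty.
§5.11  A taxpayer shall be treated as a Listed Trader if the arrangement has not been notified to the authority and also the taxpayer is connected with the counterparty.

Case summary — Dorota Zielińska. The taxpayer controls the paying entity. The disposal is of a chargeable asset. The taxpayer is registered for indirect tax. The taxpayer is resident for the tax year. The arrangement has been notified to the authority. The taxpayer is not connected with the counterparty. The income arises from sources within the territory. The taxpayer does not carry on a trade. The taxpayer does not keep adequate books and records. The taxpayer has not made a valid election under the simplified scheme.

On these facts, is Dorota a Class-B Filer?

Under §5.1: the disposal is of a chargeable asset? yes; or the taxpayer is not connected with the counterparty? yes. So the taxpayer is a Class-S Person.
Under §5.11: the arrangement has not been notified to the authority? no; and the taxpayer is connected with the counterparty? no. So the taxpayer is not a Listed Trader.
Under §5.5: Class-S Person (§5.1)? yes; and Listed Trader (§5.11)? no. So the taxpayer is not a Qualifying Trader.
Under §5.3: the income arises from sources within the territory? yes; or the taxpayer is resident for the tax year? yes. So the taxpayer is a Licensed Resident.
Under §5.9: the taxpayer does not control the paying entity? no; and the taxpayer is registered for indirect tax? yes. So the taxpayer is not an Exempt Enterprise.
Under §5.7: the taxpayer carries on a trade? no; and the arrangement has not been notified to the authority? no. So the taxpayer is not a Registered Filer.
Under §5.8: Licensed Resident (§5.3)? yes; Exempt Enterprise (§5.9)? no; Registered Filer (§5.7)? no — 1 of 3 hold (need ≥2) → not satisfied.
Under §5.4: the taxpayer does not keep adequate books and records? yes; or the taxpayer has made a valid election under the simplified scheme? no. So the taxpayer is a Class-N Enterprise.
Under §5.6: Qualifying Trader (§5.5)? no; Primary Person (§5.8)? no; Class-N Enterprise (§5.4)? yes — 1 of 3 hold (need ≥2) → not satisfied.

No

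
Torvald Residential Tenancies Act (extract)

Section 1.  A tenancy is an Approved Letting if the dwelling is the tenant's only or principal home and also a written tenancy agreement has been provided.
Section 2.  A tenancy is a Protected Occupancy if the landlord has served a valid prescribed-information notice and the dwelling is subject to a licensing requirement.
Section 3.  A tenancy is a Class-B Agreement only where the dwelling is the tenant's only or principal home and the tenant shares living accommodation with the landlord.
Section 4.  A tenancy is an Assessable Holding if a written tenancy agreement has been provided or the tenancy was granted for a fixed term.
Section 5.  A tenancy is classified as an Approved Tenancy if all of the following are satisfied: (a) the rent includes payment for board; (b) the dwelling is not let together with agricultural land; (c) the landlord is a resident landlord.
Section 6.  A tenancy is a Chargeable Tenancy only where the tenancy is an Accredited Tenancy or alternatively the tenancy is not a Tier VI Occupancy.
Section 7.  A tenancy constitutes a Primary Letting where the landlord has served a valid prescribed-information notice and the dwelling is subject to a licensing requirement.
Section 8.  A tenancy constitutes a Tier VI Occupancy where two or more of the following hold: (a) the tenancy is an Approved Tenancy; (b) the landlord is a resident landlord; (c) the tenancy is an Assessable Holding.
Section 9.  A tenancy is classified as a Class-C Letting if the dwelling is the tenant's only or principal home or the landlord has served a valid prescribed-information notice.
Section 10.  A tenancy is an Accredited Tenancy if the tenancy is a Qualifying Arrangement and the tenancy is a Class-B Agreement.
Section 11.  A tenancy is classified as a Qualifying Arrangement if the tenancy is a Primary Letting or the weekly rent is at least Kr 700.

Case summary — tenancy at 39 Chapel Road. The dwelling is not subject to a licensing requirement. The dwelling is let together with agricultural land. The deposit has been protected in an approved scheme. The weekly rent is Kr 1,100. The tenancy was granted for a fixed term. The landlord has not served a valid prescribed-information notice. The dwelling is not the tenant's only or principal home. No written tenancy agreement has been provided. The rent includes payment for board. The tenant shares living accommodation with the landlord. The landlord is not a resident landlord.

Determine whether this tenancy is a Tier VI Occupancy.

No

section 5 — Approved Tenancy: [the rent includes payment for board? yes] AND [the dwelling is not let together with agricultural land? no] AND [the landlord is a resident landlord? no] → not satisfied.
section 4 — Assessable Holding: [a written tenancy agreement has been provided? no] OR [the tenancy was granted for a fixed term? yes] → satisfied.
section 8 — Tier VI Occupancy: Approved Tenancy (section 5)? no; the landlord is a resident landlord? no; Assessable Holding (section 4)? yes — 1 of 3 hold (need ≥2) → not satisfied.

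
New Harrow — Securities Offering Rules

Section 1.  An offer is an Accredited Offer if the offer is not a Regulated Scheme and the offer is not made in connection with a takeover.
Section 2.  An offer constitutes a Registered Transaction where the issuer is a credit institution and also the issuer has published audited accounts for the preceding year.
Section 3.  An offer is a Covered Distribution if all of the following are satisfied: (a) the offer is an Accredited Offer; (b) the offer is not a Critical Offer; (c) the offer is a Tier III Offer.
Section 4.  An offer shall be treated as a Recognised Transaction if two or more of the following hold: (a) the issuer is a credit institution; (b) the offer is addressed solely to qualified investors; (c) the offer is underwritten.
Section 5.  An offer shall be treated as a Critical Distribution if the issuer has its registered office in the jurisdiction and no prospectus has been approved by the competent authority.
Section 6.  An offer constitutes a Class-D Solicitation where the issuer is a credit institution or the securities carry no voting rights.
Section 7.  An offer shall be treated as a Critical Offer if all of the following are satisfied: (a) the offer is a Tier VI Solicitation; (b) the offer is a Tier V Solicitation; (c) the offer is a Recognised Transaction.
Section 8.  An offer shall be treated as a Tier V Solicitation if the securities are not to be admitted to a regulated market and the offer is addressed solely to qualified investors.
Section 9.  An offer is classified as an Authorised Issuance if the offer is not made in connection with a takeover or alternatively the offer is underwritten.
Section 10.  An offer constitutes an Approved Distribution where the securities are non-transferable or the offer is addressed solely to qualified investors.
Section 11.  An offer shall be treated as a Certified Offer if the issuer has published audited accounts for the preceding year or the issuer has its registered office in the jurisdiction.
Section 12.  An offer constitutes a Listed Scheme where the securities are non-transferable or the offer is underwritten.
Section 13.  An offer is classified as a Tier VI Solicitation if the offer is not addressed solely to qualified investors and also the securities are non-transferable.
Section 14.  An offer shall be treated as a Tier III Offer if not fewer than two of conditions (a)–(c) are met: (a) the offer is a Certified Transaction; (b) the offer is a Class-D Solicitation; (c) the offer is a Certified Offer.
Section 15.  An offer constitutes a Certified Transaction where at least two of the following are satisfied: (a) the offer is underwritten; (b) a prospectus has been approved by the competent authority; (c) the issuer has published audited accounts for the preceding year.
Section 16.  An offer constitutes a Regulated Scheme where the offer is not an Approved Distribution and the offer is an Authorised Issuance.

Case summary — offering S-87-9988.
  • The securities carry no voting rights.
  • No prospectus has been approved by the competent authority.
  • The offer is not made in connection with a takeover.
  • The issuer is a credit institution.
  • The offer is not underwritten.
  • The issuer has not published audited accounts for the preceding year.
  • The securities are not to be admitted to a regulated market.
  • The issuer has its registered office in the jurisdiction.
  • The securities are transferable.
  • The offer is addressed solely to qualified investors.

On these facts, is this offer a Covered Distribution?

Yes

Under section 10: the securities are non-transferable? no; or the offer is addressed solely to qualified investors? yes. So the offer is an Approved Distribution.
Under section 9: the offer is not made in connection with a takeover? yes; or the offer is underwritten? no. So the offer is an Authorised Issuance.
Under section 16: not an Approved Distribution (section 10)? no; and Authorised Issuance (section 9)? yes. So the offer is not a Regulated Scheme.
Under section 1: not a Regulated Scheme (section 16)? yes; and the offer is not made in connection with a takeover? yes. So the offer is an Accredited Offer.
Under section 13: the offer is not addressed solely to qualified investors? no; and the securities are non-transferable? no. So the offer is not a Tier VI Solicitation.
Under section 8: the securities are not to be admitted to a regulated market? yes; and the offer is addressed solely to qualified investors? yes. So the offer is a Tier V Solicitation.
Under section 4: the issuer is a credit institution? yes; the offer is addressed solely to qualified investors? yes; the offer is underwritten? no — 2 of 3 hold (need ≥2) → satisfied.
Under section 7: Tier VI Solicitation (section 13)? no; and Tier V Solicitation (section 8)? yes; and Recognised Transaction (section 4)? yes. So the offer is not a Critical Offer.
Under section 15: the offer is underwritten? no; a prospectus has been approved by the competent authority? no; the issuer has published audited accounts for the preceding year? no — 0 of 3 hold (need ≥2) → not satisfied.
Under section 6: the issuer is a credit institution? yes; or the securities carry no voting rights? yes. So the offer is a Class-D Solicitation.
Under section 11: the issuer has published audited accounts for the preceding year? no; or the issuer has its registered office in the jurisdiction? yes. So the offer is a Certified Offer.
Under section 14: Certified Transaction (section 15)? no; Class-D Solicitation (section 6)? yes; Certified Offer (section 11)? yes — 2 of 3 hold (need ≥2) → satisfied.
Under section 3: Accredited Offer (section 1)? yes; and not a Critical Offer (section 7)? yes; and Tier III Offer (section 14)? yes. So the offer is a Covered Distribution.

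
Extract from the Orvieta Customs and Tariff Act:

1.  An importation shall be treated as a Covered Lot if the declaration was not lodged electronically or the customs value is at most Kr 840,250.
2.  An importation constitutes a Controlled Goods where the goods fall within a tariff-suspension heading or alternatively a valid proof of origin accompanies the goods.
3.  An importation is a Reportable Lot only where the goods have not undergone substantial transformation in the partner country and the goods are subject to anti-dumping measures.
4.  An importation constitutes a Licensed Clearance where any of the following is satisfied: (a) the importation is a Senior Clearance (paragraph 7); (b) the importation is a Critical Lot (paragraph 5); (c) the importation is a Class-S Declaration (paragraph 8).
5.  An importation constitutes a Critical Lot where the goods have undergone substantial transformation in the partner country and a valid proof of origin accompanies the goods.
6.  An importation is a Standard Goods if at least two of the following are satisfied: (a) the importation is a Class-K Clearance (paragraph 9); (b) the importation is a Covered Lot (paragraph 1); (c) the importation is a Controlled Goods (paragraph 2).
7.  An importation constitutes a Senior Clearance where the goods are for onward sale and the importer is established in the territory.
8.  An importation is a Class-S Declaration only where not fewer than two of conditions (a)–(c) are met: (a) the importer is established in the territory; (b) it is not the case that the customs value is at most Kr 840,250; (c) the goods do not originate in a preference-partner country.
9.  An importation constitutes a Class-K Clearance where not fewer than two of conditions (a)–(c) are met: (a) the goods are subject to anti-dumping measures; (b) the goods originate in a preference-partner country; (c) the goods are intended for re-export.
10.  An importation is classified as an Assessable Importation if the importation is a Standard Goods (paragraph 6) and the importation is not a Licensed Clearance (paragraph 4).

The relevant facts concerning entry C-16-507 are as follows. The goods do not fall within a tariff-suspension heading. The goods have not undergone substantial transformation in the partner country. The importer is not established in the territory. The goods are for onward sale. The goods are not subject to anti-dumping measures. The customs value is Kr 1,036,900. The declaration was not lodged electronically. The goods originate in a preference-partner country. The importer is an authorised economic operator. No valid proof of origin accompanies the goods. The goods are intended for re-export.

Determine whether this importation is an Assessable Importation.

Under paragraph 9: the goods are subject to anti-dumping measures? no; the goods originate in a preference-partner country? yes; the goods are intended for re-export? yes — 2 of 3 hold (need ≥2) → satisfied.
Under paragraph 1: the declaration was not lodged electronically? yes; or customs value: Kr 1,036,900 ≤ Kr 840,250? no. So the importation is a Covered Lot.
Under paragraph 2: the goods fall within a tariff-suspension heading? no; or a valid proof of origin accompanies the goods? no. So the importation is not a Controlled Goods.
Under paragraph 6: Class-K Clearance (paragraph 9)? yes; Covered Lot (paragraph 1)? yes; Controlled Goods (paragraph 2)? no — 2 of 3 hold (need ≥2) → satisfied.
Under paragraph 7: the goods are for onward sale? yes; and the importer is established in the territory? no. So the importation is not a Senior Clearance.
Under paragraph 5: the goods have undergone substantial transformation in the partner country? no; and a valid proof of origin accompanies the goods? no. So the importation is not a Critical Lot.
Under paragraph 8: the importer is established in the territory? no; customs value: Kr 1,036,900 ≤ Kr 840,250? no, so negated condition yes; the goods do not originate in a preference-partner country? no — 1 of 3 hold (need ≥2) → not satisfied.
Under paragraph 4: Senior Clearance (paragraph 7)? no; or Critical Lot (paragraph 5)? no; or Class-S Declaration (paragraph 8)? no. So the importation is not a Licensed Clearance.
Under paragraph 10: Standard Goods (paragraph 6)? yes; and not a Licensed Clearance (paragraph 4)? yes. So the importation is an Assessable Importation.

Yes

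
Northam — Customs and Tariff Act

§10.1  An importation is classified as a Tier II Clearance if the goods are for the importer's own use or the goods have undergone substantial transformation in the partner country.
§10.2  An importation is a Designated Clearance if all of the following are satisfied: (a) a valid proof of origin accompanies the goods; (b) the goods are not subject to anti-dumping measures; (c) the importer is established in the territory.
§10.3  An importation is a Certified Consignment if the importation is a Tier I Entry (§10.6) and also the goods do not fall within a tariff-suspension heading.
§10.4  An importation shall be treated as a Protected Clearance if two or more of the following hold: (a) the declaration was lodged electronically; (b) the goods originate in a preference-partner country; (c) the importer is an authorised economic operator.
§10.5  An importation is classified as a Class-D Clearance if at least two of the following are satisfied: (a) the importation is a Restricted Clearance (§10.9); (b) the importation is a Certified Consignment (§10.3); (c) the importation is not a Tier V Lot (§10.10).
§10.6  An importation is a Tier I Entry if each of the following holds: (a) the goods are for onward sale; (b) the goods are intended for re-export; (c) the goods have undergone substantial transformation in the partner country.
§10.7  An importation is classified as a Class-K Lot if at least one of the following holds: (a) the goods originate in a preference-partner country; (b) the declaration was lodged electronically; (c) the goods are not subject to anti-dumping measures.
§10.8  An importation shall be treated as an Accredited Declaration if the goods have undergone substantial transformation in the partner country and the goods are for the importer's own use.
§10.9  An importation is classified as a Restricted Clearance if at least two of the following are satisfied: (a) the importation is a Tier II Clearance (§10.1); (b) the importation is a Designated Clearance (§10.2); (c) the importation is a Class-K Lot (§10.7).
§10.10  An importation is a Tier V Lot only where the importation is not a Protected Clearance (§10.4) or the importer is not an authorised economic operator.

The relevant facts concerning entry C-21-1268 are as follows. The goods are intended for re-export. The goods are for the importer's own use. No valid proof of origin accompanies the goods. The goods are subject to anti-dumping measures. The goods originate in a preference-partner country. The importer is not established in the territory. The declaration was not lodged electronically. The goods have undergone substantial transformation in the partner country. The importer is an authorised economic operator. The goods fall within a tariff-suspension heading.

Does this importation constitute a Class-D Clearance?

§10.1 — Tier II Clearance: [the goods are for the importer's own use? yes] OR [the goods have undergone substantial transformation in the partner country? yes] → satisfied.
§10.2 — Designated Clearance: [a valid proof of origin accompanies the goods? no] AND [the goods are not subject to anti-dumping measures? no] AND [the importer is established in the territory? no] → not satisfied.
§10.7 — Class-K Lot: [the goods originate in a preference-partner country? yes] OR [the declaration was lodged electronically? no] OR [the goods are not subject to anti-dumping measures? no] → satisfied.
§10.9 — Restricted Clearance: Tier II Clearance (§10.1)? yes; Designated Clearance (§10.2)? no; Class-K Lot (§10.7)? yes — 2 of 3 hold (need ≥2) → satisfied.
§10.6 — Tier I Entry: [the goods are for onward sale? no] AND [the goods are intended for re-export? yes] AND [the goods have undergone substantial transformation in the partner country? yes] → not satisfied.
§10.3 — Certified Consignment: [Tier I Entry (§10.6)? no] AND [the goods do not fall within a tariff-suspension heading? no] → not satisfied.
§10.4 — Protected Clearance: the declaration was lodged electronically? no; the goods originate in a preference-partner country? yes; the importer is an authorised economic operator? yes — 2 of 3 hold (need ≥2) → satisfied.
§10.10 — Tier V Lot: [not a Protected Clearance (§10.4)? no] OR [the importer is not an authorised economic operator? no] → not satisfied.
§10.5 — Class-D Clearance: Restricted Clearance (§10.9)? yes; Certified Consignment (§10.3)? no; not a Tier V Lot (§10.10)? yes — 2 of 3 hold (need ≥2) → satisfied.

Yes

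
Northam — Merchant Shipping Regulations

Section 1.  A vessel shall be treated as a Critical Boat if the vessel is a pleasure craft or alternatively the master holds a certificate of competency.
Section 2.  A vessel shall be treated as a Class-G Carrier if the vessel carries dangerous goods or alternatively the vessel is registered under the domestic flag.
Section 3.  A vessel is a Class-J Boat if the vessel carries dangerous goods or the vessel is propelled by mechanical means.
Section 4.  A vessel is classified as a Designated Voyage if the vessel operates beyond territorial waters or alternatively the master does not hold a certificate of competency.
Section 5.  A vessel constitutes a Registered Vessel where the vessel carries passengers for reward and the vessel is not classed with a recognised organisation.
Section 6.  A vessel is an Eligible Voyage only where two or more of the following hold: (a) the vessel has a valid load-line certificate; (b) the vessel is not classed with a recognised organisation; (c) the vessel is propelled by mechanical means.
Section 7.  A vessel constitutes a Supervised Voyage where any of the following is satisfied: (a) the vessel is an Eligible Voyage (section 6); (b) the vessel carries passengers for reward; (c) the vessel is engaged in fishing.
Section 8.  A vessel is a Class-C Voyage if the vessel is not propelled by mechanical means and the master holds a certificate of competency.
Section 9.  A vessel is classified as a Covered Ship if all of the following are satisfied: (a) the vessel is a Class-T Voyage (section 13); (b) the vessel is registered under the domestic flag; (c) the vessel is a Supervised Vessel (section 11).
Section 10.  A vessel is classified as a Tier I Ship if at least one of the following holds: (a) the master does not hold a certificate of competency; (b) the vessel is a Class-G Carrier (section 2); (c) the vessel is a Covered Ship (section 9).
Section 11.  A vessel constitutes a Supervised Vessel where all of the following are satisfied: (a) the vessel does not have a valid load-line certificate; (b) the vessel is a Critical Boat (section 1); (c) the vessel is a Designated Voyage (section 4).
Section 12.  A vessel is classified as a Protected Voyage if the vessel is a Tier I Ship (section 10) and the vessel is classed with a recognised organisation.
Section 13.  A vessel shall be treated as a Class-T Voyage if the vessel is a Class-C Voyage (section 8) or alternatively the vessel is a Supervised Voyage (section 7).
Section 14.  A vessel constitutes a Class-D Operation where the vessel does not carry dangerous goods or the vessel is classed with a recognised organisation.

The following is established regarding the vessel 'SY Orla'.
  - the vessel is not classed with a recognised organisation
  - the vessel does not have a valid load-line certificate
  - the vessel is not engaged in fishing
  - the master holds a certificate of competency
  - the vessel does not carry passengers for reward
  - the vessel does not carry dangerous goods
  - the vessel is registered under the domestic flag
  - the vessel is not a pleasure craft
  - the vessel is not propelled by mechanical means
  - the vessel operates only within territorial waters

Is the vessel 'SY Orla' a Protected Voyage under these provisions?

No

section 2 — Class-G Carrier: [the vessel carries dangerous goods? no] OR [the vessel is registered under the domestic flag? yes] → satisfied.
section 8 — Class-C Voyage: [the vessel is not propelled by mechanical means? yes] AND [the master holds a certificate of competency? yes] → satisfied.
section 6 — Eligible Voyage: the vessel has a valid load-line certificate? no; the vessel is not classed with a recognised organisation? yes; the vessel is propelled by mechanical means? no — 1 of 3 hold (need ≥2) → not satisfied.
section 7 — Supervised Voyage: [Eligible Voyage (section 6)? no] OR [the vessel carries passengers for reward? no] OR [the vessel is engaged in fishing? no] → not satisfied.
section 13 — Class-T Voyage: [Class-C Voyage (section 8)? yes] OR [Supervised Voyage (section 7)? no] → satisfied.
section 1 — Critical Boat: [the vessel is a pleasure craft? no] OR [the master holds a certificate of competency? yes] → satisfied.
section 4 — Designated Voyage: [the vessel operates beyond territorial waters? no] OR [the master does not hold a certificate of competency? no] → not satisfied.
section 11 — Supervised Vessel: [the vessel does not have a valid load-line certificate? yes] AND [Critical Boat (section 1)? yes] AND [Designated Voyage (section 4)? no] → not satisfied.
section 9 — Covered Ship: [Class-T Voyage (section 13)? yes] AND [the vessel is registered under the domestic flag? yes] AND [Supervised Vessel (section 11)? no] → not satisfied.
section 10 — Tier I Ship: [the master does not hold a certificate of competency? no] OR [Class-G Carrier (section 2)? yes] OR [Covered Ship (section 9)? no] → satisfied.
section 12 — Protected Voyage: [Tier I Ship (section 10)? yes] AND [the vessel is classed with a recognised organisation? no] → not satisfied.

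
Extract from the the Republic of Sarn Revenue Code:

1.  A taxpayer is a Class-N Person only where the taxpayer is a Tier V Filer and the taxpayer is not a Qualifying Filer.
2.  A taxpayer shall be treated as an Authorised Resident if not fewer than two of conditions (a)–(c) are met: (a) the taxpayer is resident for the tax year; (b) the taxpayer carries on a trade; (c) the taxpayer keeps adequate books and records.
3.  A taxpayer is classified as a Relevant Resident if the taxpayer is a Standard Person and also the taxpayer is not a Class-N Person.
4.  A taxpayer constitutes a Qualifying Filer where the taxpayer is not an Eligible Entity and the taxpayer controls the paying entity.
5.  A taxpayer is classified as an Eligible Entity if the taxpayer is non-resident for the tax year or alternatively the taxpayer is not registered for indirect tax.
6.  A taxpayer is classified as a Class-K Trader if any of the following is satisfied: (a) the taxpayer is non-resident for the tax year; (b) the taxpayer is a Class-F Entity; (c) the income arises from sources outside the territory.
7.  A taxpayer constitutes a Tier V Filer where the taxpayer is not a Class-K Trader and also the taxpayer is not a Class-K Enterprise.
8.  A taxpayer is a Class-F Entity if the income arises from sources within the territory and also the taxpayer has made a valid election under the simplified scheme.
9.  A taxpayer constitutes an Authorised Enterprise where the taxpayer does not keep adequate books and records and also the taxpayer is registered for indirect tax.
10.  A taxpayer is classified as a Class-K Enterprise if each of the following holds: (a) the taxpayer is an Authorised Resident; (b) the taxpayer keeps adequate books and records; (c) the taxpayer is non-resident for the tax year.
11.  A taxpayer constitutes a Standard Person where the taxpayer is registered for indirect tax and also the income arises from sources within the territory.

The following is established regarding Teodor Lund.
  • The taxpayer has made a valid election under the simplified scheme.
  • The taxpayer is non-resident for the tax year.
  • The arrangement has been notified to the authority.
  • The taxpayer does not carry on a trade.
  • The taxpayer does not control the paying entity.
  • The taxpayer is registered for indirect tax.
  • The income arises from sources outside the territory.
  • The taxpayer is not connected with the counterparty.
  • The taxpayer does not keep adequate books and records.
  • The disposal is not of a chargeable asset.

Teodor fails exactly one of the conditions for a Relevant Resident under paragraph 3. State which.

Under paragraph 11: the taxpayer is registered for indirect tax? yes; and the income arises from sources within the territory? no. So the taxpayer is not a Standard Person.
Under paragraph 8: the income arises from sources within the territory? no; and the taxpayer has made a valid election under the simplified scheme? yes. So the taxpayer is not a Class-F Entity.
Under paragraph 6: the taxpayer is non-resident for the tax year? yes; or Class-F Entity (paragraph 8)? no; or the income arises from sources outside the territory? yes. So the taxpayer is a Class-K Trader.
Under paragraph 2: the taxpayer is resident for the tax year? no; the taxpayer carries on a trade? no; the taxpayer keeps adequate books and records? no — 0 of 3 hold (need ≥2) → not satisfied.
Under paragraph 10: Authorised Resident (paragraph 2)? no; and the taxpayer keeps adequate books and records? no; and the taxpayer is non-resident for the tax year? yes. So the taxpayer is not a Class-K Enterprise.
Under paragraph 7: not a Class-K Trader (paragraph 6)? no; and not a Class-K Enterprise (paragraph 10)? yes. So the taxpayer is not a Tier V Filer.
Under paragraph 5: the taxpayer is non-resident for the tax year? yes; or the taxpayer is not registered for indirect tax? no. So the taxpayer is an Eligible Entity.
Under paragraph 4: not an Eligible Entity (paragraph 5)? no; and the taxpayer controls the paying entity? no. So the taxpayer is not a Qualifying Filer.
Under paragraph 1: Tier V Filer (paragraph 7)? no; and not a Qualifying Filer (paragraph 4)? yes. So the taxpayer is not a Class-N Person.
Under paragraph 3: Standard Person (paragraph 11)? no; and not a Class-N Person (paragraph 1)? yes. So the taxpayer is not a Relevant Resident.

Standard Person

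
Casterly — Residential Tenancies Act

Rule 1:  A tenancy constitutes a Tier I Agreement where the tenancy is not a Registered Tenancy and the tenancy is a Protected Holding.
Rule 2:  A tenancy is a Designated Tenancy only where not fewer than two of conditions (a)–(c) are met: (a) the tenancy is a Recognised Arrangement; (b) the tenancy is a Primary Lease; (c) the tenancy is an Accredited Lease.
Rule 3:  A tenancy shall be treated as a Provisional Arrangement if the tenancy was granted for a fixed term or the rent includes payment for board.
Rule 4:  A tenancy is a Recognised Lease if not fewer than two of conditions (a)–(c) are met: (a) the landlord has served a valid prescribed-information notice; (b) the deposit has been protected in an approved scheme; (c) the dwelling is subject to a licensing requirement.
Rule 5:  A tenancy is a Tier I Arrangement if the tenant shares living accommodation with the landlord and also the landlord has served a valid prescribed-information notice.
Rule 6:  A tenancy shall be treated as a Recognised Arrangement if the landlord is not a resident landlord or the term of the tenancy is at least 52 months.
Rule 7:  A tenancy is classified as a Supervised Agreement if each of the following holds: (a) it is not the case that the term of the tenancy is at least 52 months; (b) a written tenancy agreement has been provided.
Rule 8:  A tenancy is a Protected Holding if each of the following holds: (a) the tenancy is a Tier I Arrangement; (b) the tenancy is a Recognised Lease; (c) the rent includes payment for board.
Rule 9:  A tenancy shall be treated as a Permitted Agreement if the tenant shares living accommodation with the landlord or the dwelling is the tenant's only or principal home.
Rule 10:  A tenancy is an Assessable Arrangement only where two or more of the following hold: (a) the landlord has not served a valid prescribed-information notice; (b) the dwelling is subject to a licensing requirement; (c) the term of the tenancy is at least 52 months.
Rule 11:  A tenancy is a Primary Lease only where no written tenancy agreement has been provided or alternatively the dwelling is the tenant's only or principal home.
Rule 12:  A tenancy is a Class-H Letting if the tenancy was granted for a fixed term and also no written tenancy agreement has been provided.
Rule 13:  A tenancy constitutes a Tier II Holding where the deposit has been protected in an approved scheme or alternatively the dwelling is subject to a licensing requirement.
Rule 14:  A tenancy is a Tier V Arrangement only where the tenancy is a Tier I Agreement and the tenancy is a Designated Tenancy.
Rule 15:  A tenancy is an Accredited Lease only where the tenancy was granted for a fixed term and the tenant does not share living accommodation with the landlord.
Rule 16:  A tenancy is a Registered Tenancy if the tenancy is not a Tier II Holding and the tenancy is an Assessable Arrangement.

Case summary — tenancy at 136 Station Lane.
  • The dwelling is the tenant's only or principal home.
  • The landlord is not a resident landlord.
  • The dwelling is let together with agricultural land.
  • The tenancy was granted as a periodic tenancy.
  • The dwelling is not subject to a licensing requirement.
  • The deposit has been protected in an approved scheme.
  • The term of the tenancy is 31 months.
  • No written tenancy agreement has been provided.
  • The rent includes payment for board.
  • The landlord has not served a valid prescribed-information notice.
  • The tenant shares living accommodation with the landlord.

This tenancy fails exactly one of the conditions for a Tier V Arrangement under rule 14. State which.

Tier I Agreement

rule 13 — Tier II Holding: [the deposit has been protected in an approved scheme? yes] OR [the dwelling is subject to a licensing requirement? no] → satisfied.
rule 10 — Assessable Arrangement: the landlord has not served a valid prescribed-information notice? yes; the dwelling is subject to a licensing requirement? no; term of the tenancy: 31 months ≥ 52 months? no — 1 of 3 hold (need ≥2) → not satisfied.
rule 16 — Registered Tenancy: [not a Tier II Holding (rule 13)? no] AND [Assessable Arrangement (rule 10)? no] → not satisfied.
rule 5 — Tier I Arrangement: [the tenant shares living accommodation with the landlord? yes] AND [the landlord has served a valid prescribed-information notice? no] → not satisfied.
rule 4 — Recognised Lease: the landlord has served a valid prescribed-information notice? no; the deposit has been protected in an approved scheme? yes; the dwelling is subject to a licensing requirement? no — 1 of 3 hold (need ≥2) → not satisfied.
rule 8 — Protected Holding: [Tier I Arrangement (rule 5)? no] AND [Recognised Lease (rule 4)? no] AND [the rent includes payment for board? yes] → not satisfied.
rule 1 — Tier I Agreement: [not a Registered Tenancy (rule 16)? yes] AND [Protected Holding (rule 8)? no] → not satisfied.
rule 6 — Recognised Arrangement: [the landlord is not a resident landlord? yes] OR [term of the tenancy: 31 months ≥ 52 months? no] → satisfied.
rule 11 — Primary Lease: [no written tenancy agreement has been provided? yes] OR [the dwelling is the tenant's only or principal home? yes] → satisfied.
rule 15 — Accredited Lease: [the tenancy was granted for a fixed term? no] AND [the tenant does not share living accommodation with the landlord? no] → not satisfied.
rule 2 — Designated Tenancy: Recognised Arrangement (rule 6)? yes; Primary Lease (rule 11)? yes; Accredited Lease (rule 15)? no — 2 of 3 hold (need ≥2) → satisfied.
rule 14 — Tier V Arrangement: [Tier I Agreement (rule 1)? no] AND [Designated Tenancy (rule 2)? yes] → not satisfied.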